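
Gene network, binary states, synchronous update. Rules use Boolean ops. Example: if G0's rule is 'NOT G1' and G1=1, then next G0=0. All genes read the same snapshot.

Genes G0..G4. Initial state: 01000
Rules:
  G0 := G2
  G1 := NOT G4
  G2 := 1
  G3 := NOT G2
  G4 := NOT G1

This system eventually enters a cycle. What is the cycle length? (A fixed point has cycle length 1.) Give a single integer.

Answer: 1

Derivation:
Step 0: 01000
Step 1: G0=G2=0 G1=NOT G4=NOT 0=1 G2=1(const) G3=NOT G2=NOT 0=1 G4=NOT G1=NOT 1=0 -> 01110
Step 2: G0=G2=1 G1=NOT G4=NOT 0=1 G2=1(const) G3=NOT G2=NOT 1=0 G4=NOT G1=NOT 1=0 -> 11100
Step 3: G0=G2=1 G1=NOT G4=NOT 0=1 G2=1(const) G3=NOT G2=NOT 1=0 G4=NOT G1=NOT 1=0 -> 11100
State from step 3 equals state from step 2 -> cycle length 1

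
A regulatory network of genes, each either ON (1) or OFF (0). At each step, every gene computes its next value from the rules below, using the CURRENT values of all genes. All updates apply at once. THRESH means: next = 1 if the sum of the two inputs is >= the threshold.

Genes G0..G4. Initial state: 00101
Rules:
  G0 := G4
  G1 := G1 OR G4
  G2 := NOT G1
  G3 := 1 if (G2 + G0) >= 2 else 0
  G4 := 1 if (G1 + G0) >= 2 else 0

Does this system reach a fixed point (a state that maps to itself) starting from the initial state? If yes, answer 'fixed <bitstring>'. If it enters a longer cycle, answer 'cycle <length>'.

Answer: cycle 2

Derivation:
Step 0: 00101
Step 1: G0=G4=1 G1=G1|G4=0|1=1 G2=NOT G1=NOT 0=1 G3=(1+0>=2)=0 G4=(0+0>=2)=0 -> 11100
Step 2: G0=G4=0 G1=G1|G4=1|0=1 G2=NOT G1=NOT 1=0 G3=(1+1>=2)=1 G4=(1+1>=2)=1 -> 01011
Step 3: G0=G4=1 G1=G1|G4=1|1=1 G2=NOT G1=NOT 1=0 G3=(0+0>=2)=0 G4=(1+0>=2)=0 -> 11000
Step 4: G0=G4=0 G1=G1|G4=1|0=1 G2=NOT G1=NOT 1=0 G3=(0+1>=2)=0 G4=(1+1>=2)=1 -> 01001
Step 5: G0=G4=1 G1=G1|G4=1|1=1 G2=NOT G1=NOT 1=0 G3=(0+0>=2)=0 G4=(1+0>=2)=0 -> 11000
Cycle of length 2 starting at step 3 -> no fixed point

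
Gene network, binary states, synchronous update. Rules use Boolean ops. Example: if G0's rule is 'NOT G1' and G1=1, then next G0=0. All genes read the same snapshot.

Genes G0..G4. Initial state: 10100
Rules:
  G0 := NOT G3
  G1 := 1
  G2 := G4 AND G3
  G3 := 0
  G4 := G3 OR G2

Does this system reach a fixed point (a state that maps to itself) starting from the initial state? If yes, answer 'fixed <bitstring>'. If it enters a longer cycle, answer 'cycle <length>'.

Step 0: 10100
Step 1: G0=NOT G3=NOT 0=1 G1=1(const) G2=G4&G3=0&0=0 G3=0(const) G4=G3|G2=0|1=1 -> 11001
Step 2: G0=NOT G3=NOT 0=1 G1=1(const) G2=G4&G3=1&0=0 G3=0(const) G4=G3|G2=0|0=0 -> 11000
Step 3: G0=NOT G3=NOT 0=1 G1=1(const) G2=G4&G3=0&0=0 G3=0(const) G4=G3|G2=0|0=0 -> 11000
Fixed point reached at step 2: 11000

Answer: fixed 11000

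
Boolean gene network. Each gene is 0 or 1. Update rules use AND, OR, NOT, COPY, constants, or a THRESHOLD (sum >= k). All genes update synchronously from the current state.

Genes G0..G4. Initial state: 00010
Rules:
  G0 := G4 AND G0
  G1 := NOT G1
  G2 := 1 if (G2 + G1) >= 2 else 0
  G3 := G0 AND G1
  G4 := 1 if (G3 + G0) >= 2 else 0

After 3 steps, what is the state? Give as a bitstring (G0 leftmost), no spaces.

Step 1: G0=G4&G0=0&0=0 G1=NOT G1=NOT 0=1 G2=(0+0>=2)=0 G3=G0&G1=0&0=0 G4=(1+0>=2)=0 -> 01000
Step 2: G0=G4&G0=0&0=0 G1=NOT G1=NOT 1=0 G2=(0+1>=2)=0 G3=G0&G1=0&1=0 G4=(0+0>=2)=0 -> 00000
Step 3: G0=G4&G0=0&0=0 G1=NOT G1=NOT 0=1 G2=(0+0>=2)=0 G3=G0&G1=0&0=0 G4=(0+0>=2)=0 -> 01000

01000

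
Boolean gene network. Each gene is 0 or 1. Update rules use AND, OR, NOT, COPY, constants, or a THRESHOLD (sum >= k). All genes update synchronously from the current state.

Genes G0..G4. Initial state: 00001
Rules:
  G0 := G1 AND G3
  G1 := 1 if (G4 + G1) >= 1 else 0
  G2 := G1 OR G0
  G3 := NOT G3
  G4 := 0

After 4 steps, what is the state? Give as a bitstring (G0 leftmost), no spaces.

Step 1: G0=G1&G3=0&0=0 G1=(1+0>=1)=1 G2=G1|G0=0|0=0 G3=NOT G3=NOT 0=1 G4=0(const) -> 01010
Step 2: G0=G1&G3=1&1=1 G1=(0+1>=1)=1 G2=G1|G0=1|0=1 G3=NOT G3=NOT 1=0 G4=0(const) -> 11100
Step 3: G0=G1&G3=1&0=0 G1=(0+1>=1)=1 G2=G1|G0=1|1=1 G3=NOT G3=NOT 0=1 G4=0(const) -> 01110
Step 4: G0=G1&G3=1&1=1 G1=(0+1>=1)=1 G2=G1|G0=1|0=1 G3=NOT G3=NOT 1=0 G4=0(const) -> 11100

11100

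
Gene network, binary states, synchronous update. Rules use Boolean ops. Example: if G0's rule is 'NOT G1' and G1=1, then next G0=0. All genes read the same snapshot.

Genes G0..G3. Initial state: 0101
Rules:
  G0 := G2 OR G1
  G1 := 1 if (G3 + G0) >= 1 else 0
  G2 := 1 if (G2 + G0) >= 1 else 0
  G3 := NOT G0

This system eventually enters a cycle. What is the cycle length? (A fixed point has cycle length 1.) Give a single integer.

Answer: 1

Derivation:
Step 0: 0101
Step 1: G0=G2|G1=0|1=1 G1=(1+0>=1)=1 G2=(0+0>=1)=0 G3=NOT G0=NOT 0=1 -> 1101
Step 2: G0=G2|G1=0|1=1 G1=(1+1>=1)=1 G2=(0+1>=1)=1 G3=NOT G0=NOT 1=0 -> 1110
Step 3: G0=G2|G1=1|1=1 G1=(0+1>=1)=1 G2=(1+1>=1)=1 G3=NOT G0=NOT 1=0 -> 1110
State from step 3 equals state from step 2 -> cycle length 1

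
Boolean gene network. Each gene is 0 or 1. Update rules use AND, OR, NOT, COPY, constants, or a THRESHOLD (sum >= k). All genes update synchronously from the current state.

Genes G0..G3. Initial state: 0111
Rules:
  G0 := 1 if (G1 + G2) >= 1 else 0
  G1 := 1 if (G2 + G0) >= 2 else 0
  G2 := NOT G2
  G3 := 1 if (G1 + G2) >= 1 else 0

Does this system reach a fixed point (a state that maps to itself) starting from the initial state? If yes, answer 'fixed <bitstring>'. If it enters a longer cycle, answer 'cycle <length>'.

Step 0: 0111
Step 1: G0=(1+1>=1)=1 G1=(1+0>=2)=0 G2=NOT G2=NOT 1=0 G3=(1+1>=1)=1 -> 1001
Step 2: G0=(0+0>=1)=0 G1=(0+1>=2)=0 G2=NOT G2=NOT 0=1 G3=(0+0>=1)=0 -> 0010
Step 3: G0=(0+1>=1)=1 G1=(1+0>=2)=0 G2=NOT G2=NOT 1=0 G3=(0+1>=1)=1 -> 1001
Cycle of length 2 starting at step 1 -> no fixed point

Answer: cycle 2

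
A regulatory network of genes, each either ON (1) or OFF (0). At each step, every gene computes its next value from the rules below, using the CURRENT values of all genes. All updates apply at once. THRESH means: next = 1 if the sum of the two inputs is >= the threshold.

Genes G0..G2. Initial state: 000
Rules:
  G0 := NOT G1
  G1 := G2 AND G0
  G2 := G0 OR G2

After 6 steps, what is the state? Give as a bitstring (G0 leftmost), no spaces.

Step 1: G0=NOT G1=NOT 0=1 G1=G2&G0=0&0=0 G2=G0|G2=0|0=0 -> 100
Step 2: G0=NOT G1=NOT 0=1 G1=G2&G0=0&1=0 G2=G0|G2=1|0=1 -> 101
Step 3: G0=NOT G1=NOT 0=1 G1=G2&G0=1&1=1 G2=G0|G2=1|1=1 -> 111
Step 4: G0=NOT G1=NOT 1=0 G1=G2&G0=1&1=1 G2=G0|G2=1|1=1 -> 011
Step 5: G0=NOT G1=NOT 1=0 G1=G2&G0=1&0=0 G2=G0|G2=0|1=1 -> 001
Step 6: G0=NOT G1=NOT 0=1 G1=G2&G0=1&0=0 G2=G0|G2=0|1=1 -> 101

101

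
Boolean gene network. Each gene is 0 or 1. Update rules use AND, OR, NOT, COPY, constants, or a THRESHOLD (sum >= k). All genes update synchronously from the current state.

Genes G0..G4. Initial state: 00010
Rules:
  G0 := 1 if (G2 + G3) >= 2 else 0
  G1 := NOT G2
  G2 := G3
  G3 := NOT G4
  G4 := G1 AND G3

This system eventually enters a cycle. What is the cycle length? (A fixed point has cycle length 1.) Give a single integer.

Step 0: 00010
Step 1: G0=(0+1>=2)=0 G1=NOT G2=NOT 0=1 G2=G3=1 G3=NOT G4=NOT 0=1 G4=G1&G3=0&1=0 -> 01110
Step 2: G0=(1+1>=2)=1 G1=NOT G2=NOT 1=0 G2=G3=1 G3=NOT G4=NOT 0=1 G4=G1&G3=1&1=1 -> 10111
Step 3: G0=(1+1>=2)=1 G1=NOT G2=NOT 1=0 G2=G3=1 G3=NOT G4=NOT 1=0 G4=G1&G3=0&1=0 -> 10100
Step 4: G0=(1+0>=2)=0 G1=NOT G2=NOT 1=0 G2=G3=0 G3=NOT G4=NOT 0=1 G4=G1&G3=0&0=0 -> 00010
State from step 4 equals state from step 0 -> cycle length 4

Answer: 4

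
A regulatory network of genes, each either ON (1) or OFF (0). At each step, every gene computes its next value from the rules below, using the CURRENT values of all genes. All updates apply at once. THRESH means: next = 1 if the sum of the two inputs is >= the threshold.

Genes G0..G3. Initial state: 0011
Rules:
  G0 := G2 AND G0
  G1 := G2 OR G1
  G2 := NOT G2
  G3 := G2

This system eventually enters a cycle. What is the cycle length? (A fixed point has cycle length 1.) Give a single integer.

Answer: 2

Derivation:
Step 0: 0011
Step 1: G0=G2&G0=1&0=0 G1=G2|G1=1|0=1 G2=NOT G2=NOT 1=0 G3=G2=1 -> 0101
Step 2: G0=G2&G0=0&0=0 G1=G2|G1=0|1=1 G2=NOT G2=NOT 0=1 G3=G2=0 -> 0110
Step 3: G0=G2&G0=1&0=0 G1=G2|G1=1|1=1 G2=NOT G2=NOT 1=0 G3=G2=1 -> 0101
State from step 3 equals state from step 1 -> cycle length 2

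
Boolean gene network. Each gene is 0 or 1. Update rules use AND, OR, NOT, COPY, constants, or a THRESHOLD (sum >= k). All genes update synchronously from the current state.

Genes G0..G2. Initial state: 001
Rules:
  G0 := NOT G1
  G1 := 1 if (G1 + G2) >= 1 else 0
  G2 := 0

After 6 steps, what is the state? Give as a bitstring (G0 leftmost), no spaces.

Step 1: G0=NOT G1=NOT 0=1 G1=(0+1>=1)=1 G2=0(const) -> 110
Step 2: G0=NOT G1=NOT 1=0 G1=(1+0>=1)=1 G2=0(const) -> 010
Step 3: G0=NOT G1=NOT 1=0 G1=(1+0>=1)=1 G2=0(const) -> 010
Step 4: G0=NOT G1=NOT 1=0 G1=(1+0>=1)=1 G2=0(const) -> 010
Step 5: G0=NOT G1=NOT 1=0 G1=(1+0>=1)=1 G2=0(const) -> 010
Step 6: G0=NOT G1=NOT 1=0 G1=(1+0>=1)=1 G2=0(const) -> 010

010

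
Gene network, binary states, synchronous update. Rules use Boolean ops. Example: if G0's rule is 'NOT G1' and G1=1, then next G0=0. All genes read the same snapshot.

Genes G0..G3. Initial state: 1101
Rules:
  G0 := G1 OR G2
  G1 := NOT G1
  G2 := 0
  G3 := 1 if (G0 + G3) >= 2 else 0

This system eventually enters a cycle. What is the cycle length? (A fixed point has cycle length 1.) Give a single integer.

Step 0: 1101
Step 1: G0=G1|G2=1|0=1 G1=NOT G1=NOT 1=0 G2=0(const) G3=(1+1>=2)=1 -> 1001
Step 2: G0=G1|G2=0|0=0 G1=NOT G1=NOT 0=1 G2=0(const) G3=(1+1>=2)=1 -> 0101
Step 3: G0=G1|G2=1|0=1 G1=NOT G1=NOT 1=0 G2=0(const) G3=(0+1>=2)=0 -> 1000
Step 4: G0=G1|G2=0|0=0 G1=NOT G1=NOT 0=1 G2=0(const) G3=(1+0>=2)=0 -> 0100
Step 5: G0=G1|G2=1|0=1 G1=NOT G1=NOT 1=0 G2=0(const) G3=(0+0>=2)=0 -> 1000
State from step 5 equals state from step 3 -> cycle length 2

Answer: 2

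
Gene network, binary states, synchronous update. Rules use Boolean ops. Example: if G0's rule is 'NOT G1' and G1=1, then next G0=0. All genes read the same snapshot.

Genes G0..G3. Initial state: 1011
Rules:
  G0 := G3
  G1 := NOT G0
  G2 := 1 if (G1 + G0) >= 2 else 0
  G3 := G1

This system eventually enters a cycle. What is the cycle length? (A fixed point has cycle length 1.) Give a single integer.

Answer: 6

Derivation:
Step 0: 1011
Step 1: G0=G3=1 G1=NOT G0=NOT 1=0 G2=(0+1>=2)=0 G3=G1=0 -> 1000
Step 2: G0=G3=0 G1=NOT G0=NOT 1=0 G2=(0+1>=2)=0 G3=G1=0 -> 0000
Step 3: G0=G3=0 G1=NOT G0=NOT 0=1 G2=(0+0>=2)=0 G3=G1=0 -> 0100
Step 4: G0=G3=0 G1=NOT G0=NOT 0=1 G2=(1+0>=2)=0 G3=G1=1 -> 0101
Step 5: G0=G3=1 G1=NOT G0=NOT 0=1 G2=(1+0>=2)=0 G3=G1=1 -> 1101
Step 6: G0=G3=1 G1=NOT G0=NOT 1=0 G2=(1+1>=2)=1 G3=G1=1 -> 1011
State from step 6 equals state from step 0 -> cycle length 6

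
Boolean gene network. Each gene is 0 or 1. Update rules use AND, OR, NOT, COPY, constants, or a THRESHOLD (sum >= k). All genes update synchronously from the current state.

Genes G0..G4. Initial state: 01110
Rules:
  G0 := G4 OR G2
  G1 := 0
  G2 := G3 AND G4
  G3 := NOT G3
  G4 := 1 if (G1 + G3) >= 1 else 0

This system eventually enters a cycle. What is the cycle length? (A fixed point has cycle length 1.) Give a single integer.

Step 0: 01110
Step 1: G0=G4|G2=0|1=1 G1=0(const) G2=G3&G4=1&0=0 G3=NOT G3=NOT 1=0 G4=(1+1>=1)=1 -> 10001
Step 2: G0=G4|G2=1|0=1 G1=0(const) G2=G3&G4=0&1=0 G3=NOT G3=NOT 0=1 G4=(0+0>=1)=0 -> 10010
Step 3: G0=G4|G2=0|0=0 G1=0(const) G2=G3&G4=1&0=0 G3=NOT G3=NOT 1=0 G4=(0+1>=1)=1 -> 00001
Step 4: G0=G4|G2=1|0=1 G1=0(const) G2=G3&G4=0&1=0 G3=NOT G3=NOT 0=1 G4=(0+0>=1)=0 -> 10010
State from step 4 equals state from step 2 -> cycle length 2

Answer: 2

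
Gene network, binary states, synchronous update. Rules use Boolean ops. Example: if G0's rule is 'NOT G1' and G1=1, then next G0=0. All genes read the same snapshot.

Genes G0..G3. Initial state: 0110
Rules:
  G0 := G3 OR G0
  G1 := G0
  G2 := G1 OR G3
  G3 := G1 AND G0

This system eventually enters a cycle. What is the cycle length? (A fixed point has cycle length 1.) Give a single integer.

Answer: 1

Derivation:
Step 0: 0110
Step 1: G0=G3|G0=0|0=0 G1=G0=0 G2=G1|G3=1|0=1 G3=G1&G0=1&0=0 -> 0010
Step 2: G0=G3|G0=0|0=0 G1=G0=0 G2=G1|G3=0|0=0 G3=G1&G0=0&0=0 -> 0000
Step 3: G0=G3|G0=0|0=0 G1=G0=0 G2=G1|G3=0|0=0 G3=G1&G0=0&0=0 -> 0000
State from step 3 equals state from step 2 -> cycle length 1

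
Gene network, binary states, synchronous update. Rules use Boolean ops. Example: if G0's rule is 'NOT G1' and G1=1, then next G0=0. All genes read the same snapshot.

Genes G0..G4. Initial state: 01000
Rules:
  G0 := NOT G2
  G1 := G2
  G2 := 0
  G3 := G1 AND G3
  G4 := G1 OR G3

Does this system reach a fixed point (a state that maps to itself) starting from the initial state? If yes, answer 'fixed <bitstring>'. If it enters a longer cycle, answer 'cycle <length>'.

Answer: fixed 10000

Derivation:
Step 0: 01000
Step 1: G0=NOT G2=NOT 0=1 G1=G2=0 G2=0(const) G3=G1&G3=1&0=0 G4=G1|G3=1|0=1 -> 10001
Step 2: G0=NOT G2=NOT 0=1 G1=G2=0 G2=0(const) G3=G1&G3=0&0=0 G4=G1|G3=0|0=0 -> 10000
Step 3: G0=NOT G2=NOT 0=1 G1=G2=0 G2=0(const) G3=G1&G3=0&0=0 G4=G1|G3=0|0=0 -> 10000
Fixed point reached at step 2: 10000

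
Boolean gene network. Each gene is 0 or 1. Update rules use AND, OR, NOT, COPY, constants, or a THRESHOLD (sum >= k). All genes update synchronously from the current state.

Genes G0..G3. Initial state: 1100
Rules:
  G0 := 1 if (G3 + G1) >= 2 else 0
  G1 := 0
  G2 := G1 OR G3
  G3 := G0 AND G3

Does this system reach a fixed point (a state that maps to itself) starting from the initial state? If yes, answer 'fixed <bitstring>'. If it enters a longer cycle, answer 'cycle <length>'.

Answer: fixed 0000

Derivation:
Step 0: 1100
Step 1: G0=(0+1>=2)=0 G1=0(const) G2=G1|G3=1|0=1 G3=G0&G3=1&0=0 -> 0010
Step 2: G0=(0+0>=2)=0 G1=0(const) G2=G1|G3=0|0=0 G3=G0&G3=0&0=0 -> 0000
Step 3: G0=(0+0>=2)=0 G1=0(const) G2=G1|G3=0|0=0 G3=G0&G3=0&0=0 -> 0000
Fixed point reached at step 2: 0000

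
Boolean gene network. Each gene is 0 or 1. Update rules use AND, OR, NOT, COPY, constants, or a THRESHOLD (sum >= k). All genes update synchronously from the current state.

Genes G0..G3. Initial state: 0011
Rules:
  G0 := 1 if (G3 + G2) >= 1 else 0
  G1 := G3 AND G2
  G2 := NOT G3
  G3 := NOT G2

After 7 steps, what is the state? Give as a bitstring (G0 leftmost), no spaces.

Step 1: G0=(1+1>=1)=1 G1=G3&G2=1&1=1 G2=NOT G3=NOT 1=0 G3=NOT G2=NOT 1=0 -> 1100
Step 2: G0=(0+0>=1)=0 G1=G3&G2=0&0=0 G2=NOT G3=NOT 0=1 G3=NOT G2=NOT 0=1 -> 0011
Step 3: G0=(1+1>=1)=1 G1=G3&G2=1&1=1 G2=NOT G3=NOT 1=0 G3=NOT G2=NOT 1=0 -> 1100
Step 4: G0=(0+0>=1)=0 G1=G3&G2=0&0=0 G2=NOT G3=NOT 0=1 G3=NOT G2=NOT 0=1 -> 0011
Step 5: G0=(1+1>=1)=1 G1=G3&G2=1&1=1 G2=NOT G3=NOT 1=0 G3=NOT G2=NOT 1=0 -> 1100
Step 6: G0=(0+0>=1)=0 G1=G3&G2=0&0=0 G2=NOT G3=NOT 0=1 G3=NOT G2=NOT 0=1 -> 0011
Step 7: G0=(1+1>=1)=1 G1=G3&G2=1&1=1 G2=NOT G3=NOT 1=0 G3=NOT G2=NOT 1=0 -> 1100

1100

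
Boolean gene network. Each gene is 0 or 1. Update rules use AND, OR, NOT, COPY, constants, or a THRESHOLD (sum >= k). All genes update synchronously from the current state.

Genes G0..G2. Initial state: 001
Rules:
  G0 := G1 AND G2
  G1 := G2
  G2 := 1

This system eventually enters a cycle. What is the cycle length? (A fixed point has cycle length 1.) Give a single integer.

Answer: 1

Derivation:
Step 0: 001
Step 1: G0=G1&G2=0&1=0 G1=G2=1 G2=1(const) -> 011
Step 2: G0=G1&G2=1&1=1 G1=G2=1 G2=1(const) -> 111
Step 3: G0=G1&G2=1&1=1 G1=G2=1 G2=1(const) -> 111
State from step 3 equals state from step 2 -> cycle length 1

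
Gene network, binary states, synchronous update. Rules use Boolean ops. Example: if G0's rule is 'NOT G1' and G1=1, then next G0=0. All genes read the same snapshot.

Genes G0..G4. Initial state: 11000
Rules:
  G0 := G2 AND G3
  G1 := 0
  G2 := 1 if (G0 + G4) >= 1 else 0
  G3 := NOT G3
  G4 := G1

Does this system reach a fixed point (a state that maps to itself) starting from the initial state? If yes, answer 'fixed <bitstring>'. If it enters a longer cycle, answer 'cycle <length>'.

Step 0: 11000
Step 1: G0=G2&G3=0&0=0 G1=0(const) G2=(1+0>=1)=1 G3=NOT G3=NOT 0=1 G4=G1=1 -> 00111
Step 2: G0=G2&G3=1&1=1 G1=0(const) G2=(0+1>=1)=1 G3=NOT G3=NOT 1=0 G4=G1=0 -> 10100
Step 3: G0=G2&G3=1&0=0 G1=0(const) G2=(1+0>=1)=1 G3=NOT G3=NOT 0=1 G4=G1=0 -> 00110
Step 4: G0=G2&G3=1&1=1 G1=0(const) G2=(0+0>=1)=0 G3=NOT G3=NOT 1=0 G4=G1=0 -> 10000
Step 5: G0=G2&G3=0&0=0 G1=0(const) G2=(1+0>=1)=1 G3=NOT G3=NOT 0=1 G4=G1=0 -> 00110
Cycle of length 2 starting at step 3 -> no fixed point

Answer: cycle 2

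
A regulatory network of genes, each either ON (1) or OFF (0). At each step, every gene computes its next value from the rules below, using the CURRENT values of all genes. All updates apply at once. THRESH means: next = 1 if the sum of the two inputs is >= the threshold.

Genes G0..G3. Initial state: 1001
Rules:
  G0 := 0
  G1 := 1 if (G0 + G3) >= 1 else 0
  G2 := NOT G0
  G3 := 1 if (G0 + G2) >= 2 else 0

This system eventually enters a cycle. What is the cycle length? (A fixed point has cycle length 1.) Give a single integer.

Answer: 1

Derivation:
Step 0: 1001
Step 1: G0=0(const) G1=(1+1>=1)=1 G2=NOT G0=NOT 1=0 G3=(1+0>=2)=0 -> 0100
Step 2: G0=0(const) G1=(0+0>=1)=0 G2=NOT G0=NOT 0=1 G3=(0+0>=2)=0 -> 0010
Step 3: G0=0(const) G1=(0+0>=1)=0 G2=NOT G0=NOT 0=1 G3=(0+1>=2)=0 -> 0010
State from step 3 equals state from step 2 -> cycle length 1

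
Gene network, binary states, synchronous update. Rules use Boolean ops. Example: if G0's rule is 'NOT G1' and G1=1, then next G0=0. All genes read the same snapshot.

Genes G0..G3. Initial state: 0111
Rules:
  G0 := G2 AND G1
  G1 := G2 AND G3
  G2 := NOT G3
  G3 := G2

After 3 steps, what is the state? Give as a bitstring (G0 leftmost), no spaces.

Step 1: G0=G2&G1=1&1=1 G1=G2&G3=1&1=1 G2=NOT G3=NOT 1=0 G3=G2=1 -> 1101
Step 2: G0=G2&G1=0&1=0 G1=G2&G3=0&1=0 G2=NOT G3=NOT 1=0 G3=G2=0 -> 0000
Step 3: G0=G2&G1=0&0=0 G1=G2&G3=0&0=0 G2=NOT G3=NOT 0=1 G3=G2=0 -> 0010

0010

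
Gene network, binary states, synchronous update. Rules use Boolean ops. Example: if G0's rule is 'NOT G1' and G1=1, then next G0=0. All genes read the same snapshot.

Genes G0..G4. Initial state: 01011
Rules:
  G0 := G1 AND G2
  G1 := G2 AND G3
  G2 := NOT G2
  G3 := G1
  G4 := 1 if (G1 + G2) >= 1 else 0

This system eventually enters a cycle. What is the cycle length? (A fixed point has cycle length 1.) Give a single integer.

Step 0: 01011
Step 1: G0=G1&G2=1&0=0 G1=G2&G3=0&1=0 G2=NOT G2=NOT 0=1 G3=G1=1 G4=(1+0>=1)=1 -> 00111
Step 2: G0=G1&G2=0&1=0 G1=G2&G3=1&1=1 G2=NOT G2=NOT 1=0 G3=G1=0 G4=(0+1>=1)=1 -> 01001
Step 3: G0=G1&G2=1&0=0 G1=G2&G3=0&0=0 G2=NOT G2=NOT 0=1 G3=G1=1 G4=(1+0>=1)=1 -> 00111
State from step 3 equals state from step 1 -> cycle length 2

Answer: 2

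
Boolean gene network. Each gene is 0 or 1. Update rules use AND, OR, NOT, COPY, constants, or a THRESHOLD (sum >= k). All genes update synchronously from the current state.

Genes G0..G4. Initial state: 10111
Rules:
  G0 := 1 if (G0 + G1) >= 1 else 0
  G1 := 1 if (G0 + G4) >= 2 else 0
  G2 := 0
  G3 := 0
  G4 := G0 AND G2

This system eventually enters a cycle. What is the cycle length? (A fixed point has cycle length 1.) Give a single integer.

Step 0: 10111
Step 1: G0=(1+0>=1)=1 G1=(1+1>=2)=1 G2=0(const) G3=0(const) G4=G0&G2=1&1=1 -> 11001
Step 2: G0=(1+1>=1)=1 G1=(1+1>=2)=1 G2=0(const) G3=0(const) G4=G0&G2=1&0=0 -> 11000
Step 3: G0=(1+1>=1)=1 G1=(1+0>=2)=0 G2=0(const) G3=0(const) G4=G0&G2=1&0=0 -> 10000
Step 4: G0=(1+0>=1)=1 G1=(1+0>=2)=0 G2=0(const) G3=0(const) G4=G0&G2=1&0=0 -> 10000
State from step 4 equals state from step 3 -> cycle length 1

Answer: 1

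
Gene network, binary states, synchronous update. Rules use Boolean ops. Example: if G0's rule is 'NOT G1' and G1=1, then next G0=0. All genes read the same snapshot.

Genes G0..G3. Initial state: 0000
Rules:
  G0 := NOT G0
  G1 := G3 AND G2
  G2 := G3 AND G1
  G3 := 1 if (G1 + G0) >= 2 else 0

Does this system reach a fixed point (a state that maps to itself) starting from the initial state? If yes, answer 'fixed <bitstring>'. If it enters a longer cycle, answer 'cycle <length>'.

Answer: cycle 2

Derivation:
Step 0: 0000
Step 1: G0=NOT G0=NOT 0=1 G1=G3&G2=0&0=0 G2=G3&G1=0&0=0 G3=(0+0>=2)=0 -> 1000
Step 2: G0=NOT G0=NOT 1=0 G1=G3&G2=0&0=0 G2=G3&G1=0&0=0 G3=(0+1>=2)=0 -> 0000
Cycle of length 2 starting at step 0 -> no fixed point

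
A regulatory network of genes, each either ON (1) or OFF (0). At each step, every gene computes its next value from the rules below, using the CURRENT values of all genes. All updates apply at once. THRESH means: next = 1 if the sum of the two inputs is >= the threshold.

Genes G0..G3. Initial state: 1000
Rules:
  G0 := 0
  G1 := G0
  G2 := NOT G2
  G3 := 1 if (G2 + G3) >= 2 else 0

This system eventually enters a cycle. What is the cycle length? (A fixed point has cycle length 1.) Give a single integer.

Answer: 2

Derivation:
Step 0: 1000
Step 1: G0=0(const) G1=G0=1 G2=NOT G2=NOT 0=1 G3=(0+0>=2)=0 -> 0110
Step 2: G0=0(const) G1=G0=0 G2=NOT G2=NOT 1=0 G3=(1+0>=2)=0 -> 0000
Step 3: G0=0(const) G1=G0=0 G2=NOT G2=NOT 0=1 G3=(0+0>=2)=0 -> 0010
Step 4: G0=0(const) G1=G0=0 G2=NOT G2=NOT 1=0 G3=(1+0>=2)=0 -> 0000
State from step 4 equals state from step 2 -> cycle length 2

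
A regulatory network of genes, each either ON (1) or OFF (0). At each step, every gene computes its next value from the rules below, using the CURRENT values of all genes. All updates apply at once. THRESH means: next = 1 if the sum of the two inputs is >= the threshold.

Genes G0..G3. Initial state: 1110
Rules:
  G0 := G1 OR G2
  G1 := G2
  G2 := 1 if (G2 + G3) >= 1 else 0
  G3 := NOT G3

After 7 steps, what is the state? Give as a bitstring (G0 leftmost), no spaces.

Step 1: G0=G1|G2=1|1=1 G1=G2=1 G2=(1+0>=1)=1 G3=NOT G3=NOT 0=1 -> 1111
Step 2: G0=G1|G2=1|1=1 G1=G2=1 G2=(1+1>=1)=1 G3=NOT G3=NOT 1=0 -> 1110
Step 3: G0=G1|G2=1|1=1 G1=G2=1 G2=(1+0>=1)=1 G3=NOT G3=NOT 0=1 -> 1111
Step 4: G0=G1|G2=1|1=1 G1=G2=1 G2=(1+1>=1)=1 G3=NOT G3=NOT 1=0 -> 1110
Step 5: G0=G1|G2=1|1=1 G1=G2=1 G2=(1+0>=1)=1 G3=NOT G3=NOT 0=1 -> 1111
Step 6: G0=G1|G2=1|1=1 G1=G2=1 G2=(1+1>=1)=1 G3=NOT G3=NOT 1=0 -> 1110
Step 7: G0=G1|G2=1|1=1 G1=G2=1 G2=(1+0>=1)=1 G3=NOT G3=NOT 0=1 -> 1111

1111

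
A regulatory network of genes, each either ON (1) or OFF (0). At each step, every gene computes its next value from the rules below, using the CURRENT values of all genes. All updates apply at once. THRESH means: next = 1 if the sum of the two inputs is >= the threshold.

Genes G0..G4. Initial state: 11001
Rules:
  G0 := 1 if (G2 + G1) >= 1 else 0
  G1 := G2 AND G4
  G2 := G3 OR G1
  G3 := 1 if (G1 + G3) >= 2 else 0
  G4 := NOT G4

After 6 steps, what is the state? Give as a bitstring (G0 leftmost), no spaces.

Step 1: G0=(0+1>=1)=1 G1=G2&G4=0&1=0 G2=G3|G1=0|1=1 G3=(1+0>=2)=0 G4=NOT G4=NOT 1=0 -> 10100
Step 2: G0=(1+0>=1)=1 G1=G2&G4=1&0=0 G2=G3|G1=0|0=0 G3=(0+0>=2)=0 G4=NOT G4=NOT 0=1 -> 10001
Step 3: G0=(0+0>=1)=0 G1=G2&G4=0&1=0 G2=G3|G1=0|0=0 G3=(0+0>=2)=0 G4=NOT G4=NOT 1=0 -> 00000
Step 4: G0=(0+0>=1)=0 G1=G2&G4=0&0=0 G2=G3|G1=0|0=0 G3=(0+0>=2)=0 G4=NOT G4=NOT 0=1 -> 00001
Step 5: G0=(0+0>=1)=0 G1=G2&G4=0&1=0 G2=G3|G1=0|0=0 G3=(0+0>=2)=0 G4=NOT G4=NOT 1=0 -> 00000
Step 6: G0=(0+0>=1)=0 G1=G2&G4=0&0=0 G2=G3|G1=0|0=0 G3=(0+0>=2)=0 G4=NOT G4=NOT 0=1 -> 00001

00001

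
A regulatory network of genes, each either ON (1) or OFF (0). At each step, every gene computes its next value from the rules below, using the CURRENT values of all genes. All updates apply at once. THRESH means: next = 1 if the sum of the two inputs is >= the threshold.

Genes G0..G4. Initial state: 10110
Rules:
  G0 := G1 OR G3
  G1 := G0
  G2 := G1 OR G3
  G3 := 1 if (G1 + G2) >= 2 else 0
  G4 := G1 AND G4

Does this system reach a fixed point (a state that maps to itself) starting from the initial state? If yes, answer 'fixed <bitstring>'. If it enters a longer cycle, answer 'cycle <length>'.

Step 0: 10110
Step 1: G0=G1|G3=0|1=1 G1=G0=1 G2=G1|G3=0|1=1 G3=(0+1>=2)=0 G4=G1&G4=0&0=0 -> 11100
Step 2: G0=G1|G3=1|0=1 G1=G0=1 G2=G1|G3=1|0=1 G3=(1+1>=2)=1 G4=G1&G4=1&0=0 -> 11110
Step 3: G0=G1|G3=1|1=1 G1=G0=1 G2=G1|G3=1|1=1 G3=(1+1>=2)=1 G4=G1&G4=1&0=0 -> 11110
Fixed point reached at step 2: 11110

Answer: fixed 11110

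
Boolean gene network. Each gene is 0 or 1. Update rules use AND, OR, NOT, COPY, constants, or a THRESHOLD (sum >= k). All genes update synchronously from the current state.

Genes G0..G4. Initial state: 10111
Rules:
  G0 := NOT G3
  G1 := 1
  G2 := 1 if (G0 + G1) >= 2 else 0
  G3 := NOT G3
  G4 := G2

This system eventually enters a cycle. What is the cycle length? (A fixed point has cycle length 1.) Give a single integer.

Step 0: 10111
Step 1: G0=NOT G3=NOT 1=0 G1=1(const) G2=(1+0>=2)=0 G3=NOT G3=NOT 1=0 G4=G2=1 -> 01001
Step 2: G0=NOT G3=NOT 0=1 G1=1(const) G2=(0+1>=2)=0 G3=NOT G3=NOT 0=1 G4=G2=0 -> 11010
Step 3: G0=NOT G3=NOT 1=0 G1=1(const) G2=(1+1>=2)=1 G3=NOT G3=NOT 1=0 G4=G2=0 -> 01100
Step 4: G0=NOT G3=NOT 0=1 G1=1(const) G2=(0+1>=2)=0 G3=NOT G3=NOT 0=1 G4=G2=1 -> 11011
Step 5: G0=NOT G3=NOT 1=0 G1=1(const) G2=(1+1>=2)=1 G3=NOT G3=NOT 1=0 G4=G2=0 -> 01100
State from step 5 equals state from step 3 -> cycle length 2

Answer: 2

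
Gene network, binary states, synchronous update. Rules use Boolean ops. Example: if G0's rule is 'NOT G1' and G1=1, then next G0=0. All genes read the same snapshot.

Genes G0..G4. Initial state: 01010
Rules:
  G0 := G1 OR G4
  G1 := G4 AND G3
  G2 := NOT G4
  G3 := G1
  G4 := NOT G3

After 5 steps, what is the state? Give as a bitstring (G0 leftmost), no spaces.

Step 1: G0=G1|G4=1|0=1 G1=G4&G3=0&1=0 G2=NOT G4=NOT 0=1 G3=G1=1 G4=NOT G3=NOT 1=0 -> 10110
Step 2: G0=G1|G4=0|0=0 G1=G4&G3=0&1=0 G2=NOT G4=NOT 0=1 G3=G1=0 G4=NOT G3=NOT 1=0 -> 00100
Step 3: G0=G1|G4=0|0=0 G1=G4&G3=0&0=0 G2=NOT G4=NOT 0=1 G3=G1=0 G4=NOT G3=NOT 0=1 -> 00101
Step 4: G0=G1|G4=0|1=1 G1=G4&G3=1&0=0 G2=NOT G4=NOT 1=0 G3=G1=0 G4=NOT G3=NOT 0=1 -> 10001
Step 5: G0=G1|G4=0|1=1 G1=G4&G3=1&0=0 G2=NOT G4=NOT 1=0 G3=G1=0 G4=NOT G3=NOT 0=1 -> 10001

10001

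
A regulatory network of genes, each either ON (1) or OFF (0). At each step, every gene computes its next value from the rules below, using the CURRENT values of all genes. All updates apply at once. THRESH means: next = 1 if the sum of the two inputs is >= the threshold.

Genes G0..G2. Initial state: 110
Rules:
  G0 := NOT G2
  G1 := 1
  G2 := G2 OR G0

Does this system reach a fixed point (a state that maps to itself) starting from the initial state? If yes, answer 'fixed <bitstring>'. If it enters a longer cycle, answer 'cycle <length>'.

Step 0: 110
Step 1: G0=NOT G2=NOT 0=1 G1=1(const) G2=G2|G0=0|1=1 -> 111
Step 2: G0=NOT G2=NOT 1=0 G1=1(const) G2=G2|G0=1|1=1 -> 011
Step 3: G0=NOT G2=NOT 1=0 G1=1(const) G2=G2|G0=1|0=1 -> 011
Fixed point reached at step 2: 011

Answer: fixed 011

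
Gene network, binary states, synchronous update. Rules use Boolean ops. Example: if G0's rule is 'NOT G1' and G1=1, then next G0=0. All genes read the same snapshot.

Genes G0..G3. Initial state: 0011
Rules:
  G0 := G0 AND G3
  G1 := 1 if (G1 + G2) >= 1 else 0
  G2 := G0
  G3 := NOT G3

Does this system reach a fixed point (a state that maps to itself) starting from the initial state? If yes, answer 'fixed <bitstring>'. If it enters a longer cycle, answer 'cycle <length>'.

Answer: cycle 2

Derivation:
Step 0: 0011
Step 1: G0=G0&G3=0&1=0 G1=(0+1>=1)=1 G2=G0=0 G3=NOT G3=NOT 1=0 -> 0100
Step 2: G0=G0&G3=0&0=0 G1=(1+0>=1)=1 G2=G0=0 G3=NOT G3=NOT 0=1 -> 0101
Step 3: G0=G0&G3=0&1=0 G1=(1+0>=1)=1 G2=G0=0 G3=NOT G3=NOT 1=0 -> 0100
Cycle of length 2 starting at step 1 -> no fixed point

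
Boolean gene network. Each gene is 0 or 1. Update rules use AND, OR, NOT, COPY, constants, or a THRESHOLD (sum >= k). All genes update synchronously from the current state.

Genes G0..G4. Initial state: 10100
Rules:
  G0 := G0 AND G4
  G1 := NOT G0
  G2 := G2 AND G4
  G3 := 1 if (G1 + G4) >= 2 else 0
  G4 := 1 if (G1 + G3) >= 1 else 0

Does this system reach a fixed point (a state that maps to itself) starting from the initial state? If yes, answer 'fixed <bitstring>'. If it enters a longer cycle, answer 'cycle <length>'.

Step 0: 10100
Step 1: G0=G0&G4=1&0=0 G1=NOT G0=NOT 1=0 G2=G2&G4=1&0=0 G3=(0+0>=2)=0 G4=(0+0>=1)=0 -> 00000
Step 2: G0=G0&G4=0&0=0 G1=NOT G0=NOT 0=1 G2=G2&G4=0&0=0 G3=(0+0>=2)=0 G4=(0+0>=1)=0 -> 01000
Step 3: G0=G0&G4=0&0=0 G1=NOT G0=NOT 0=1 G2=G2&G4=0&0=0 G3=(1+0>=2)=0 G4=(1+0>=1)=1 -> 01001
Step 4: G0=G0&G4=0&1=0 G1=NOT G0=NOT 0=1 G2=G2&G4=0&1=0 G3=(1+1>=2)=1 G4=(1+0>=1)=1 -> 01011
Step 5: G0=G0&G4=0&1=0 G1=NOT G0=NOT 0=1 G2=G2&G4=0&1=0 G3=(1+1>=2)=1 G4=(1+1>=1)=1 -> 01011
Fixed point reached at step 4: 01011

Answer: fixed 01011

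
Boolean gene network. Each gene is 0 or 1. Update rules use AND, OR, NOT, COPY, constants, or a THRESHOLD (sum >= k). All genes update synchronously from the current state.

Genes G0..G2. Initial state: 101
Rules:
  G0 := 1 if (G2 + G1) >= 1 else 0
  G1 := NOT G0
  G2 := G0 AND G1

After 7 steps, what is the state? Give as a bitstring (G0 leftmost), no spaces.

Step 1: G0=(1+0>=1)=1 G1=NOT G0=NOT 1=0 G2=G0&G1=1&0=0 -> 100
Step 2: G0=(0+0>=1)=0 G1=NOT G0=NOT 1=0 G2=G0&G1=1&0=0 -> 000
Step 3: G0=(0+0>=1)=0 G1=NOT G0=NOT 0=1 G2=G0&G1=0&0=0 -> 010
Step 4: G0=(0+1>=1)=1 G1=NOT G0=NOT 0=1 G2=G0&G1=0&1=0 -> 110
Step 5: G0=(0+1>=1)=1 G1=NOT G0=NOT 1=0 G2=G0&G1=1&1=1 -> 101
Step 6: G0=(1+0>=1)=1 G1=NOT G0=NOT 1=0 G2=G0&G1=1&0=0 -> 100
Step 7: G0=(0+0>=1)=0 G1=NOT G0=NOT 1=0 G2=G0&G1=1&0=0 -> 000

000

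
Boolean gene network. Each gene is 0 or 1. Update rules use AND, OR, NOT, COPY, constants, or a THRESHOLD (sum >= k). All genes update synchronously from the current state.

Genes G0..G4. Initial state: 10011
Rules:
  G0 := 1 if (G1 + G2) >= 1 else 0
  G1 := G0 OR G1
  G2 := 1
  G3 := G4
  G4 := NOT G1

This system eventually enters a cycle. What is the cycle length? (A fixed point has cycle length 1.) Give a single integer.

Answer: 1

Derivation:
Step 0: 10011
Step 1: G0=(0+0>=1)=0 G1=G0|G1=1|0=1 G2=1(const) G3=G4=1 G4=NOT G1=NOT 0=1 -> 01111
Step 2: G0=(1+1>=1)=1 G1=G0|G1=0|1=1 G2=1(const) G3=G4=1 G4=NOT G1=NOT 1=0 -> 11110
Step 3: G0=(1+1>=1)=1 G1=G0|G1=1|1=1 G2=1(const) G3=G4=0 G4=NOT G1=NOT 1=0 -> 11100
Step 4: G0=(1+1>=1)=1 G1=G0|G1=1|1=1 G2=1(const) G3=G4=0 G4=NOT G1=NOT 1=0 -> 11100
State from step 4 equals state from step 3 -> cycle length 1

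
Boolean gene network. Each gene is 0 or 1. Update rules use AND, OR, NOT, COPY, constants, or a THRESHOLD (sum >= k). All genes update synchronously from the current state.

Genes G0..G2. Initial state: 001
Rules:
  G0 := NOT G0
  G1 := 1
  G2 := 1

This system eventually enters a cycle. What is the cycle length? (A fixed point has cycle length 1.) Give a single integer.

Step 0: 001
Step 1: G0=NOT G0=NOT 0=1 G1=1(const) G2=1(const) -> 111
Step 2: G0=NOT G0=NOT 1=0 G1=1(const) G2=1(const) -> 011
Step 3: G0=NOT G0=NOT 0=1 G1=1(const) G2=1(const) -> 111
State from step 3 equals state from step 1 -> cycle length 2

Answer: 2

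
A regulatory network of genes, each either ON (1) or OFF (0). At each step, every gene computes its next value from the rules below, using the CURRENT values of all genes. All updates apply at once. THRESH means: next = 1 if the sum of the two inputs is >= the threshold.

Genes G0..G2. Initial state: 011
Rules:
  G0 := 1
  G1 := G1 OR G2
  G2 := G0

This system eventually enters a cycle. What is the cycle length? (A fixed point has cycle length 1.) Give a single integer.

Step 0: 011
Step 1: G0=1(const) G1=G1|G2=1|1=1 G2=G0=0 -> 110
Step 2: G0=1(const) G1=G1|G2=1|0=1 G2=G0=1 -> 111
Step 3: G0=1(const) G1=G1|G2=1|1=1 G2=G0=1 -> 111
State from step 3 equals state from step 2 -> cycle length 1

Answer: 1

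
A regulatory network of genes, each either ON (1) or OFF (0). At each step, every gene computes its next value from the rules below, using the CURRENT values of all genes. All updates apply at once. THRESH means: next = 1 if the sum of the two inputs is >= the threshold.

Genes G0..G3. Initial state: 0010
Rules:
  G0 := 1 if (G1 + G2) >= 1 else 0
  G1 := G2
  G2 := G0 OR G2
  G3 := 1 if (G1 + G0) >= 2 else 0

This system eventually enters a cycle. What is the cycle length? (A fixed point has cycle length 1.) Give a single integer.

Answer: 1

Derivation:
Step 0: 0010
Step 1: G0=(0+1>=1)=1 G1=G2=1 G2=G0|G2=0|1=1 G3=(0+0>=2)=0 -> 1110
Step 2: G0=(1+1>=1)=1 G1=G2=1 G2=G0|G2=1|1=1 G3=(1+1>=2)=1 -> 1111
Step 3: G0=(1+1>=1)=1 G1=G2=1 G2=G0|G2=1|1=1 G3=(1+1>=2)=1 -> 1111
State from step 3 equals state from step 2 -> cycle length 1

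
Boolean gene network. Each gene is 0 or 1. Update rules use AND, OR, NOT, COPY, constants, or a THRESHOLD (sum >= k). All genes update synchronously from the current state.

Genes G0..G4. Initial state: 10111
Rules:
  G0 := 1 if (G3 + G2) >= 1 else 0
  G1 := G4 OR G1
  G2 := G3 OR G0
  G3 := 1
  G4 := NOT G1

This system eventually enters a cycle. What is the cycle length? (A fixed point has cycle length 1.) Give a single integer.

Answer: 1

Derivation:
Step 0: 10111
Step 1: G0=(1+1>=1)=1 G1=G4|G1=1|0=1 G2=G3|G0=1|1=1 G3=1(const) G4=NOT G1=NOT 0=1 -> 11111
Step 2: G0=(1+1>=1)=1 G1=G4|G1=1|1=1 G2=G3|G0=1|1=1 G3=1(const) G4=NOT G1=NOT 1=0 -> 11110
Step 3: G0=(1+1>=1)=1 G1=G4|G1=0|1=1 G2=G3|G0=1|1=1 G3=1(const) G4=NOT G1=NOT 1=0 -> 11110
State from step 3 equals state from step 2 -> cycle length 1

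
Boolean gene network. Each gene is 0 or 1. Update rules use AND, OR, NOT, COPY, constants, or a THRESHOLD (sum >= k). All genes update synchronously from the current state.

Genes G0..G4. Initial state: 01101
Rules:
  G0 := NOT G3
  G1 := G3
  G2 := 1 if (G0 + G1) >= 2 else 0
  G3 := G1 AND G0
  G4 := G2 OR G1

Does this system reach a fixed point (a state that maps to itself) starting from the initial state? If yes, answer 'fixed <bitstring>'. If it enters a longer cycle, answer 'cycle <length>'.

Step 0: 01101
Step 1: G0=NOT G3=NOT 0=1 G1=G3=0 G2=(0+1>=2)=0 G3=G1&G0=1&0=0 G4=G2|G1=1|1=1 -> 10001
Step 2: G0=NOT G3=NOT 0=1 G1=G3=0 G2=(1+0>=2)=0 G3=G1&G0=0&1=0 G4=G2|G1=0|0=0 -> 10000
Step 3: G0=NOT G3=NOT 0=1 G1=G3=0 G2=(1+0>=2)=0 G3=G1&G0=0&1=0 G4=G2|G1=0|0=0 -> 10000
Fixed point reached at step 2: 10000

Answer: fixed 10000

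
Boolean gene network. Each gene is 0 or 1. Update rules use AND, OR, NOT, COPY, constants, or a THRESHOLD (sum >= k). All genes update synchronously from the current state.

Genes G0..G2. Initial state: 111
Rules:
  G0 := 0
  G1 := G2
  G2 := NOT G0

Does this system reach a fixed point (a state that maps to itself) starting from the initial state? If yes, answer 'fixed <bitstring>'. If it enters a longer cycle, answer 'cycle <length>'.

Step 0: 111
Step 1: G0=0(const) G1=G2=1 G2=NOT G0=NOT 1=0 -> 010
Step 2: G0=0(const) G1=G2=0 G2=NOT G0=NOT 0=1 -> 001
Step 3: G0=0(const) G1=G2=1 G2=NOT G0=NOT 0=1 -> 011
Step 4: G0=0(const) G1=G2=1 G2=NOT G0=NOT 0=1 -> 011
Fixed point reached at step 3: 011

Answer: fixed 011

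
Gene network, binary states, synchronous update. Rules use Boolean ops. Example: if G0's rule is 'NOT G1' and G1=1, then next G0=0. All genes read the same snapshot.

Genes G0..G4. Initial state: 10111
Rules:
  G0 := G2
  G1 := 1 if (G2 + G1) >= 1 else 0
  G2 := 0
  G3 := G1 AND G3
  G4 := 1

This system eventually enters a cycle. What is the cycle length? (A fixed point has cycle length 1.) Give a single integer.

Step 0: 10111
Step 1: G0=G2=1 G1=(1+0>=1)=1 G2=0(const) G3=G1&G3=0&1=0 G4=1(const) -> 11001
Step 2: G0=G2=0 G1=(0+1>=1)=1 G2=0(const) G3=G1&G3=1&0=0 G4=1(const) -> 01001
Step 3: G0=G2=0 G1=(0+1>=1)=1 G2=0(const) G3=G1&G3=1&0=0 G4=1(const) -> 01001
State from step 3 equals state from step 2 -> cycle length 1

Answer: 1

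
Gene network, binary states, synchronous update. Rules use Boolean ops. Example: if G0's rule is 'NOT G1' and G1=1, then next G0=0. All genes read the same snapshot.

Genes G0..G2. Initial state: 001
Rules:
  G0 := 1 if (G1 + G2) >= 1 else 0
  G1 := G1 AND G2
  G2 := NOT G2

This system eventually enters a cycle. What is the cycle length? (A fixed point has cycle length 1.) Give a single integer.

Answer: 2

Derivation:
Step 0: 001
Step 1: G0=(0+1>=1)=1 G1=G1&G2=0&1=0 G2=NOT G2=NOT 1=0 -> 100
Step 2: G0=(0+0>=1)=0 G1=G1&G2=0&0=0 G2=NOT G2=NOT 0=1 -> 001
State from step 2 equals state from step 0 -> cycle length 2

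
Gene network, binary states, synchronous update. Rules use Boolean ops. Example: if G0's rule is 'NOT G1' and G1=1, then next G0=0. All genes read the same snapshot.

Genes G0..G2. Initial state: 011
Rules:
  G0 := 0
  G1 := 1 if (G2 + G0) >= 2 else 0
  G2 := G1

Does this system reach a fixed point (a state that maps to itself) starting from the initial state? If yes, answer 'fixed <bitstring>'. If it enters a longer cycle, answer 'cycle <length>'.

Answer: fixed 000

Derivation:
Step 0: 011
Step 1: G0=0(const) G1=(1+0>=2)=0 G2=G1=1 -> 001
Step 2: G0=0(const) G1=(1+0>=2)=0 G2=G1=0 -> 000
Step 3: G0=0(const) G1=(0+0>=2)=0 G2=G1=0 -> 000
Fixed point reached at step 2: 000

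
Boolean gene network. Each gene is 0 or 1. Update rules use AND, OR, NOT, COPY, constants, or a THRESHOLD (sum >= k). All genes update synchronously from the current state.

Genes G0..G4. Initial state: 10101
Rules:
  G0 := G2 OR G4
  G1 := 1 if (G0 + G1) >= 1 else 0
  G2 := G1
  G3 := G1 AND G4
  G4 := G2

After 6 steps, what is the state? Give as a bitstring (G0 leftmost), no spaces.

Step 1: G0=G2|G4=1|1=1 G1=(1+0>=1)=1 G2=G1=0 G3=G1&G4=0&1=0 G4=G2=1 -> 11001
Step 2: G0=G2|G4=0|1=1 G1=(1+1>=1)=1 G2=G1=1 G3=G1&G4=1&1=1 G4=G2=0 -> 11110
Step 3: G0=G2|G4=1|0=1 G1=(1+1>=1)=1 G2=G1=1 G3=G1&G4=1&0=0 G4=G2=1 -> 11101
Step 4: G0=G2|G4=1|1=1 G1=(1+1>=1)=1 G2=G1=1 G3=G1&G4=1&1=1 G4=G2=1 -> 11111
Step 5: G0=G2|G4=1|1=1 G1=(1+1>=1)=1 G2=G1=1 G3=G1&G4=1&1=1 G4=G2=1 -> 11111
Step 6: G0=G2|G4=1|1=1 G1=(1+1>=1)=1 G2=G1=1 G3=G1&G4=1&1=1 G4=G2=1 -> 11111

11111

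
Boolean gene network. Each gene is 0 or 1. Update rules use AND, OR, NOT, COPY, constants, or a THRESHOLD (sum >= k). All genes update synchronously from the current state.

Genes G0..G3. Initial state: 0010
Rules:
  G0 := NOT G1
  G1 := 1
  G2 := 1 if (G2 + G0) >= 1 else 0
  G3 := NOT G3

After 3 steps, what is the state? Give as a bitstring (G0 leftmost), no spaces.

Step 1: G0=NOT G1=NOT 0=1 G1=1(const) G2=(1+0>=1)=1 G3=NOT G3=NOT 0=1 -> 1111
Step 2: G0=NOT G1=NOT 1=0 G1=1(const) G2=(1+1>=1)=1 G3=NOT G3=NOT 1=0 -> 0110
Step 3: G0=NOT G1=NOT 1=0 G1=1(const) G2=(1+0>=1)=1 G3=NOT G3=NOT 0=1 -> 0111

0111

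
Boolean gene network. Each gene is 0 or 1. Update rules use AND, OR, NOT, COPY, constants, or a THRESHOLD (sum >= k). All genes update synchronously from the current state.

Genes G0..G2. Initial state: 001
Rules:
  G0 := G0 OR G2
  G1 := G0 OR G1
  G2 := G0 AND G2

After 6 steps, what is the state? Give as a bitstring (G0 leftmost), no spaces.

Step 1: G0=G0|G2=0|1=1 G1=G0|G1=0|0=0 G2=G0&G2=0&1=0 -> 100
Step 2: G0=G0|G2=1|0=1 G1=G0|G1=1|0=1 G2=G0&G2=1&0=0 -> 110
Step 3: G0=G0|G2=1|0=1 G1=G0|G1=1|1=1 G2=G0&G2=1&0=0 -> 110
Step 4: G0=G0|G2=1|0=1 G1=G0|G1=1|1=1 G2=G0&G2=1&0=0 -> 110
Step 5: G0=G0|G2=1|0=1 G1=G0|G1=1|1=1 G2=G0&G2=1&0=0 -> 110
Step 6: G0=G0|G2=1|0=1 G1=G0|G1=1|1=1 G2=G0&G2=1&0=0 -> 110

110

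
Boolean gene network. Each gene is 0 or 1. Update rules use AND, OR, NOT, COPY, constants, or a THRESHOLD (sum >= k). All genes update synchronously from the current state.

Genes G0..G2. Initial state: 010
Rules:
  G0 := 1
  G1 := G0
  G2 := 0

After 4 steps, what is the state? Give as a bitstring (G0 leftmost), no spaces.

Step 1: G0=1(const) G1=G0=0 G2=0(const) -> 100
Step 2: G0=1(const) G1=G0=1 G2=0(const) -> 110
Step 3: G0=1(const) G1=G0=1 G2=0(const) -> 110
Step 4: G0=1(const) G1=G0=1 G2=0(const) -> 110

110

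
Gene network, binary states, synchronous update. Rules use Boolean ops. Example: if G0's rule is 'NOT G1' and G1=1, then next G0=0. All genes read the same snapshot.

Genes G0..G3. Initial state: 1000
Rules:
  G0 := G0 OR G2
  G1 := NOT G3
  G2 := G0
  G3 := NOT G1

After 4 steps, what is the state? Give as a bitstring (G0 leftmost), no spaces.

Step 1: G0=G0|G2=1|0=1 G1=NOT G3=NOT 0=1 G2=G0=1 G3=NOT G1=NOT 0=1 -> 1111
Step 2: G0=G0|G2=1|1=1 G1=NOT G3=NOT 1=0 G2=G0=1 G3=NOT G1=NOT 1=0 -> 1010
Step 3: G0=G0|G2=1|1=1 G1=NOT G3=NOT 0=1 G2=G0=1 G3=NOT G1=NOT 0=1 -> 1111
Step 4: G0=G0|G2=1|1=1 G1=NOT G3=NOT 1=0 G2=G0=1 G3=NOT G1=NOT 1=0 -> 1010

1010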